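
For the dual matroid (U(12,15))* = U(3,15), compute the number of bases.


The dual of U(r,n) is U(n-r, n) = U(3,15).
Bases of U(3,15) are all (3)-element subsets.
|B(M*)| = (15 choose 3) = 455.

455


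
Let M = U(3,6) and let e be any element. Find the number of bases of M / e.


Contracting e from U(3,6) gives U(2,5).
Bases of U(2,5) = C(5,2) = (5 * 4) / (1 * 2) = 10.

10


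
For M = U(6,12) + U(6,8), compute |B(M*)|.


(M1+M2)* = M1* + M2*.
M1* = U(6,12), bases: C(12,6) = 924.
M2* = U(2,8), bases: C(8,2) = 28.
|B(M*)| = 924 * 28 = 25872.

25872


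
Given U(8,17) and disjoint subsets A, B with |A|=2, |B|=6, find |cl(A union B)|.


|A union B| = 2 + 6 = 8 (disjoint).
In U(8,17), cl(S) = S if |S| < 8, else cl(S) = E.
Since 8 >= 8, cl(A union B) = E.
|cl(A union B)| = 17.

17


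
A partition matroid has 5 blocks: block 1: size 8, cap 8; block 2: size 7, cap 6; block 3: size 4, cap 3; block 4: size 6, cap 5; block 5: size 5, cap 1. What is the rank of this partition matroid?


Rank of a partition matroid = sum of min(|Si|, ci) for each block.
= min(8,8) + min(7,6) + min(4,3) + min(6,5) + min(5,1)
= 8 + 6 + 3 + 5 + 1
= 23.

23


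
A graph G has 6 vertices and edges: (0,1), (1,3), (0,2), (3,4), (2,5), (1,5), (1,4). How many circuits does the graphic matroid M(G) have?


A circuit in a graphic matroid = edge set of a simple cycle.
G has 6 vertices and 7 edges.
Enumerating all minimal edge subsets forming cycles...
Total circuits found: 2.

2


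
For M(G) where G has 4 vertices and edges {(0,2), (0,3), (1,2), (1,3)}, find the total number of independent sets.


An independent set in a graphic matroid is an acyclic edge subset.
G has 4 vertices and 4 edges.
Enumerate all 2^4 = 16 subsets, checking for acyclicity.
Total independent sets = 15.

15


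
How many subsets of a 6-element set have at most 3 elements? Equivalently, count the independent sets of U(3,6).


Independent sets of U(3,6) are all subsets of size <= 3.
Count = C(6,0) + C(6,1) + C(6,2) + C(6,3)
     = 1 + 6 + 15 + 20
     = 42.

42


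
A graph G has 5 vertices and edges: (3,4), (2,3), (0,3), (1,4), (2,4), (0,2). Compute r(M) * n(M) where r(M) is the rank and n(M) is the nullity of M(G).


r(M) = |V| - c = 5 - 1 = 4.
nullity = |E| - r(M) = 6 - 4 = 2.
Product = 4 * 2 = 8.

8


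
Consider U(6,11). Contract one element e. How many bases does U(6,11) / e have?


Contracting e from U(6,11) gives U(5,10).
Bases of U(5,10) = (10 choose 5) = 252.

252


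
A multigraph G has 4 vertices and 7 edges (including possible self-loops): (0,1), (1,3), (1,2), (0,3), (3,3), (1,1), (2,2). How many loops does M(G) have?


In a graphic matroid, a loop is a self-loop edge (u,u) with rank 0.
Examining all 7 edges for self-loops...
Self-loops found: (3,3), (1,1), (2,2)
Number of loops = 3.

3


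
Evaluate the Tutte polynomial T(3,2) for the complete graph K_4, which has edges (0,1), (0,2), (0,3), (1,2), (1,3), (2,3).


T(K_4; x,y) = x^3 + 3x^2 + 4xy + 2x + y^3 + 3y^2 + 2y.
Substituting x=3, y=2:
= 27 + 27 + 24 + 6 + 8 + 12 + 4
= 108.

108


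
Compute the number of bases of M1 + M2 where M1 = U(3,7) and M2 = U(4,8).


Bases of a direct sum M1 + M2: |B| = |B(M1)| * |B(M2)|.
|B(U(3,7))| = C(7,3) = 35.
|B(U(4,8))| = C(8,4) = 70.
Total bases = 35 * 70 = 2450.

2450


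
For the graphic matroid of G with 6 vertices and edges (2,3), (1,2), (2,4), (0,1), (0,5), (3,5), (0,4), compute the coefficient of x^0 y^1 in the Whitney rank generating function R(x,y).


R(x,y) = sum over A in 2^E of x^(r(E)-r(A)) * y^(|A|-r(A)).
G has 6 vertices, 7 edges. r(E) = 5.
Enumerate all 2^7 = 128 subsets.
Count subsets with r(E)-r(A)=0 and |A|-r(A)=1: 7.

7


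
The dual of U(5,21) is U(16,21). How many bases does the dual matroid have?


The dual of U(r,n) is U(n-r, n) = U(16,21).
Bases of U(16,21) are all (16)-element subsets.
|B(M*)| = C(21,16) = 21! / (16! * 5!) = 20349.

20349


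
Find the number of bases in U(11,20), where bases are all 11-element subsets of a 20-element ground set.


Bases of U(11,20) are all 11-element subsets of the 20-element ground set.
Number of bases = C(20,11).
C(20,11) = 167960.

167960


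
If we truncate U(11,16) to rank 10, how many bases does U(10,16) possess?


Truncating U(11,16) to rank 10 gives U(10,16).
Bases of U(10,16) are all 10-element subsets of 16 elements.
Number of bases = C(16,10) = 8008.

8008


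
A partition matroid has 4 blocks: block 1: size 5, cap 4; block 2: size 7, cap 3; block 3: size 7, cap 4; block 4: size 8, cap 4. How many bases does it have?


A basis picks exactly ci elements from block i.
Number of bases = product of C(|Si|, ci).
= C(5,4) * C(7,3) * C(7,4) * C(8,4)
= 5 * 35 * 35 * 70
= 428750.

428750


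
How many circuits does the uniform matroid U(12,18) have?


In U(12,18), circuits are the (13)-element subsets.
Any set of 13 elements is dependent, and removing any one element gives
an independent set of size 12, so it is a minimal dependent set.
Number of circuits = C(18,13) = 8568.

8568


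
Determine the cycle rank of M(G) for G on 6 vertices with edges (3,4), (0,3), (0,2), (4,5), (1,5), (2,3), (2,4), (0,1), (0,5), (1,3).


Cycle rank (nullity) = |E| - r(M) = |E| - (|V| - c).
|E| = 10, |V| = 6, c = 1.
Nullity = 10 - (6 - 1) = 10 - 5 = 5.

5


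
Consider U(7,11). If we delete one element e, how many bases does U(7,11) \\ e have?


Deleting e from U(7,11) gives U(7,10) since n > r.
Bases of U(7,10) = C(10,7) = 120.

120


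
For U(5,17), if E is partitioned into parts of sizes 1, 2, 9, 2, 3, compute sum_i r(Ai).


r(Ai) = min(|Ai|, 5) for each part.
Sum = min(1,5) + min(2,5) + min(9,5) + min(2,5) + min(3,5)
    = 1 + 2 + 5 + 2 + 3
    = 13.

13


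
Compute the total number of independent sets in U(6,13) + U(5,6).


For a direct sum, |I(M1+M2)| = |I(M1)| * |I(M2)|.
|I(U(6,13))| = sum C(13,k) for k=0..6 = 4096.
|I(U(5,6))| = sum C(6,k) for k=0..5 = 63.
Total = 4096 * 63 = 258048.

258048


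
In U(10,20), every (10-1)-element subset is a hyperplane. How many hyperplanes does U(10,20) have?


Hyperplanes of U(10,20) are flats of rank 9.
In a uniform matroid, these are exactly the (9)-element subsets.
Count = C(20,9) = 167960.

167960


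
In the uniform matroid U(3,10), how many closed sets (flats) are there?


Flats of U(3,10): every subset of size < 3 is a flat, plus E itself.
Count = (10 choose 0) + (10 choose 1) + (10 choose 2) + 1
     = 1 + 10 + 45 + 1
     = 57.

57


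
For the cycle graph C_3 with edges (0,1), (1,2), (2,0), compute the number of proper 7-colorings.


P(C_3, k) = (k-1)^3 + (-1)^3*(k-1).
P(7) = (6)^3 - 6
= 216 - 6 = 210.

210


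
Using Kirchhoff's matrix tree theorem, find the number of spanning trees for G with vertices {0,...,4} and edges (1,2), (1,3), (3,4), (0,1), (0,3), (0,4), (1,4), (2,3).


By Kirchhoff's matrix tree theorem, the number of spanning trees equals
the determinant of any cofactor of the Laplacian matrix L.
G has 5 vertices and 8 edges.
Computing the (4 x 4) cofactor determinant gives 40.

40


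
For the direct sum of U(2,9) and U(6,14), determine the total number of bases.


Bases of a direct sum M1 + M2: |B| = |B(M1)| * |B(M2)|.
|B(U(2,9))| = C(9,2) = 36.
|B(U(6,14))| = C(14,6) = 3003.
Total bases = 36 * 3003 = 108108.

108108


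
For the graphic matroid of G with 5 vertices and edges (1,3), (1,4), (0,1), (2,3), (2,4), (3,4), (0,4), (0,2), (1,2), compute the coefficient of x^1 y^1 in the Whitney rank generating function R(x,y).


R(x,y) = sum over A in 2^E of x^(r(E)-r(A)) * y^(|A|-r(A)).
G has 5 vertices, 9 edges. r(E) = 4.
Enumerate all 2^9 = 512 subsets.
Count subsets with r(E)-r(A)=1 and |A|-r(A)=1: 51.

51


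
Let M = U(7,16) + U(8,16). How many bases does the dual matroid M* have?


(M1+M2)* = M1* + M2*.
M1* = U(9,16), bases: C(16,9) = 11440.
M2* = U(8,16), bases: C(16,8) = 12870.
|B(M*)| = 11440 * 12870 = 147232800.

147232800


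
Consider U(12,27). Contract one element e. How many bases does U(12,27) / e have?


Contracting e from U(12,27) gives U(11,26).
Bases of U(11,26) = (26 choose 11) = 7726160.

7726160


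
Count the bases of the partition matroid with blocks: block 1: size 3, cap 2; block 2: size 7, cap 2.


A basis picks exactly ci elements from block i.
Number of bases = product of C(|Si|, ci).
= C(3,2) * C(7,2)
= 3 * 21
= 63.

63


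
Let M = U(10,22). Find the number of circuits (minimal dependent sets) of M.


In U(10,22), circuits are the (11)-element subsets.
Any set of 11 elements is dependent, and removing any one element gives
an independent set of size 10, so it is a minimal dependent set.
Number of circuits = C(22,11) = 705432.

705432


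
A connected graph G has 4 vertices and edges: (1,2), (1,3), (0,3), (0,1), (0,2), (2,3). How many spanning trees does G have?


By Kirchhoff's matrix tree theorem, the number of spanning trees equals
the determinant of any cofactor of the Laplacian matrix L.
G has 4 vertices and 6 edges.
Computing the (3 x 3) cofactor determinant gives 16.

16


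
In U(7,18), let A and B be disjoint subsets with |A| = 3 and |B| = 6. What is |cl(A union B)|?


|A union B| = 3 + 6 = 9 (disjoint).
In U(7,18), cl(S) = S if |S| < 7, else cl(S) = E.
Since 9 >= 7, cl(A union B) = E.
|cl(A union B)| = 18.

18


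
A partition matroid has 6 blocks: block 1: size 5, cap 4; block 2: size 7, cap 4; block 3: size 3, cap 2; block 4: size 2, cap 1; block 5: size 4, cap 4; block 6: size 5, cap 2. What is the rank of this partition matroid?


Rank of a partition matroid = sum of min(|Si|, ci) for each block.
= min(5,4) + min(7,4) + min(3,2) + min(2,1) + min(4,4) + min(5,2)
= 4 + 4 + 2 + 1 + 4 + 2
= 17.

17


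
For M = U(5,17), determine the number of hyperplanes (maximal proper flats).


Hyperplanes of U(5,17) are flats of rank 4.
In a uniform matroid, these are exactly the (4)-element subsets.
Count = C(17,4) = (17 * 16 * 15 * 14) / (1 * 2 * 3 * 4) = 2380.

2380


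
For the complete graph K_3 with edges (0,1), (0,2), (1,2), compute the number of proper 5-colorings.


P(K_3, k) = k(k-1)(k-2)...(k-2).
P(5) = (5) * (4) * (3) = 60.

60


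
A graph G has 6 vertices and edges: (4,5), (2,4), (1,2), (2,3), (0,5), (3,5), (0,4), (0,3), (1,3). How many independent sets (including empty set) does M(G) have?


An independent set in a graphic matroid is an acyclic edge subset.
G has 6 vertices and 9 edges.
Enumerate all 2^9 = 512 subsets, checking for acyclicity.
Total independent sets = 296.

296


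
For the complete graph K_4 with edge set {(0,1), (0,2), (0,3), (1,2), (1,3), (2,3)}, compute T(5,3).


T(K_4; x,y) = x^3 + 3x^2 + 4xy + 2x + y^3 + 3y^2 + 2y.
Substituting x=5, y=3:
= 125 + 75 + 60 + 10 + 27 + 27 + 6
= 330.

330


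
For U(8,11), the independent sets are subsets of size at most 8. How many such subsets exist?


Independent sets of U(8,11) are all subsets of size <= 8.
Count = (11 choose 0) + (11 choose 1) + (11 choose 2) + (11 choose 3) + (11 choose 4) + (11 choose 5) + (11 choose 6) + (11 choose 7) + (11 choose 8)
     = 1 + 11 + 55 + 165 + 330 + 462 + 462 + 330 + 165
     = 1981.

1981


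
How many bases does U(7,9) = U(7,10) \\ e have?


Deleting e from U(7,10) gives U(7,9) since n > r.
Bases of U(7,9) = C(9,7) = 36.

36


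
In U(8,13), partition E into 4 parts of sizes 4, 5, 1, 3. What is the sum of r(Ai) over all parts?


r(Ai) = min(|Ai|, 8) for each part.
Sum = min(4,8) + min(5,8) + min(1,8) + min(3,8)
    = 4 + 5 + 1 + 3
    = 13.

13


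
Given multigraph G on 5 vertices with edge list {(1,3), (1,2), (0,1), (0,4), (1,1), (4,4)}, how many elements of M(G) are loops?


In a graphic matroid, a loop is a self-loop edge (u,u) with rank 0.
Examining all 6 edges for self-loops...
Self-loops found: (1,1), (4,4)
Number of loops = 2.

2


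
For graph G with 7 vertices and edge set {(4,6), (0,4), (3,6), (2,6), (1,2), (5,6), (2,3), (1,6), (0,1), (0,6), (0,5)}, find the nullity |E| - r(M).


Cycle rank (nullity) = |E| - r(M) = |E| - (|V| - c).
|E| = 11, |V| = 7, c = 1.
Nullity = 11 - (7 - 1) = 11 - 6 = 5.

5


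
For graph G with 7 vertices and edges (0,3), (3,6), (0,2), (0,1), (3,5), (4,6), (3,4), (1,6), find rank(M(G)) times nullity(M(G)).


r(M) = |V| - c = 7 - 1 = 6.
nullity = |E| - r(M) = 8 - 6 = 2.
Product = 6 * 2 = 12.

12


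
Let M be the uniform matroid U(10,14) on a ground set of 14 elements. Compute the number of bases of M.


Bases of U(10,14) are all 10-element subsets of the 14-element ground set.
Number of bases = C(14,10).
C(14,10) = 1001.

1001


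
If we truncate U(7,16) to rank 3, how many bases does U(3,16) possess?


Truncating U(7,16) to rank 3 gives U(3,16).
Bases of U(3,16) are all 3-element subsets of 16 elements.
Number of bases = C(16,3) = (16 * 15 * 14) / (1 * 2 * 3) = 560.

560


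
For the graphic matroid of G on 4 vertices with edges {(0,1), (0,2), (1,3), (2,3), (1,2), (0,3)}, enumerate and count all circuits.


A circuit in a graphic matroid = edge set of a simple cycle.
G has 4 vertices and 6 edges.
Enumerating all minimal edge subsets forming cycles...
Total circuits found: 7.

7


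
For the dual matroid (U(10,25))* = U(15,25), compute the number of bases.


The dual of U(r,n) is U(n-r, n) = U(15,25).
Bases of U(15,25) are all (15)-element subsets.
|B(M*)| = (25 choose 15) = 3268760.

3268760


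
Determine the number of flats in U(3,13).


Flats of U(3,13): every subset of size < 3 is a flat, plus E itself.
Count = C(13,0) + C(13,1) + C(13,2) + 1
     = 1 + 13 + 78 + 1
     = 93.

93


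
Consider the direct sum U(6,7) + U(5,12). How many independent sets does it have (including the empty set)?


For a direct sum, |I(M1+M2)| = |I(M1)| * |I(M2)|.
|I(U(6,7))| = sum C(7,k) for k=0..6 = 127.
|I(U(5,12))| = sum C(12,k) for k=0..5 = 1586.
Total = 127 * 1586 = 201422.

201422


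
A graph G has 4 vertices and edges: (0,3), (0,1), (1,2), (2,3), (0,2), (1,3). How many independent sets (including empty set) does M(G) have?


An independent set in a graphic matroid is an acyclic edge subset.
G has 4 vertices and 6 edges.
Enumerate all 2^6 = 64 subsets, checking for acyclicity.
Total independent sets = 38.

38


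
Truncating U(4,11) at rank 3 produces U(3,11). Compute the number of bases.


Truncating U(4,11) to rank 3 gives U(3,11).
Bases of U(3,11) are all 3-element subsets of 11 elements.
Number of bases = (11 choose 3) = 165.

165


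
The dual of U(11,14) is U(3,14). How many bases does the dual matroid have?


The dual of U(r,n) is U(n-r, n) = U(3,14).
Bases of U(3,14) are all (3)-element subsets.
|B(M*)| = C(14,3) = 14! / (3! * 11!) = 364.

364


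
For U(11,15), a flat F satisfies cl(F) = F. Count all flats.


Flats of U(11,15): every subset of size < 11 is a flat, plus E itself.
Count = (15 choose 0) + (15 choose 1) + (15 choose 2) + (15 choose 3) + (15 choose 4) + (15 choose 5) + (15 choose 6) + (15 choose 7) + (15 choose 8) + (15 choose 9) + (15 choose 10) + 1
     = 1 + 15 + 105 + 455 + 1365 + 3003 + 5005 + 6435 + 6435 + 5005 + 3003 + 1
     = 30828.

30828


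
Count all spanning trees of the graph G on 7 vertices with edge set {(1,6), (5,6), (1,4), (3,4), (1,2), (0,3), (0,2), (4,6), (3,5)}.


By Kirchhoff's matrix tree theorem, the number of spanning trees equals
the determinant of any cofactor of the Laplacian matrix L.
G has 7 vertices and 9 edges.
Computing the (6 x 6) cofactor determinant gives 46.

46


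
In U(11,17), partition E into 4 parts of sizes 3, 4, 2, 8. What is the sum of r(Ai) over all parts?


r(Ai) = min(|Ai|, 11) for each part.
Sum = min(3,11) + min(4,11) + min(2,11) + min(8,11)
    = 3 + 4 + 2 + 8
    = 17.

17


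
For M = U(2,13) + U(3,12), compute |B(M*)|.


(M1+M2)* = M1* + M2*.
M1* = U(11,13), bases: C(13,11) = 78.
M2* = U(9,12), bases: C(12,9) = 220.
|B(M*)| = 78 * 220 = 17160.

17160


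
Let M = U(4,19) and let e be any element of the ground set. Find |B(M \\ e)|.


Deleting e from U(4,19) gives U(4,18) since n > r.
Bases of U(4,18) = C(18,4) = (18 * 17 * 16 * 15) / (1 * 2 * 3 * 4) = 3060.

3060


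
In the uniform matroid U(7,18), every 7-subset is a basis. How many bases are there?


Bases of U(7,18) are all 7-element subsets of the 18-element ground set.
Number of bases = C(18,7).
C(18,7) = 18! / (7! * 11!) = 31824.

31824


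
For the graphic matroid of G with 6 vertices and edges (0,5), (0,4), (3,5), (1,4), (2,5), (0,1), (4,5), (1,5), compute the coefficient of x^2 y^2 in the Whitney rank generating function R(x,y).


R(x,y) = sum over A in 2^E of x^(r(E)-r(A)) * y^(|A|-r(A)).
G has 6 vertices, 8 edges. r(E) = 5.
Enumerate all 2^8 = 256 subsets.
Count subsets with r(E)-r(A)=2 and |A|-r(A)=2: 6.

6


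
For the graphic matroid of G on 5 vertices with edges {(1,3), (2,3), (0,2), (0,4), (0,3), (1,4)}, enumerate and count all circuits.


A circuit in a graphic matroid = edge set of a simple cycle.
G has 5 vertices and 6 edges.
Enumerating all minimal edge subsets forming cycles...
Total circuits found: 3.

3


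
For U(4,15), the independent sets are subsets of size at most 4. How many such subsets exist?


Independent sets of U(4,15) are all subsets of size <= 4.
Count = C(15,0) + C(15,1) + C(15,2) + C(15,3) + C(15,4)
     = 1 + 15 + 105 + 455 + 1365
     = 1941.

1941


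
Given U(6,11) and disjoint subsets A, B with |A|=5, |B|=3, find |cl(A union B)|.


|A union B| = 5 + 3 = 8 (disjoint).
In U(6,11), cl(S) = S if |S| < 6, else cl(S) = E.
Since 8 >= 6, cl(A union B) = E.
|cl(A union B)| = 11.

11


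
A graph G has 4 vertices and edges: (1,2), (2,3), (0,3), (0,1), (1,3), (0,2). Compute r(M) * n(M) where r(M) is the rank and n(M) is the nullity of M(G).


r(M) = |V| - c = 4 - 1 = 3.
nullity = |E| - r(M) = 6 - 3 = 3.
Product = 3 * 3 = 9.

9


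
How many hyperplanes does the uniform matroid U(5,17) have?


Hyperplanes of U(5,17) are flats of rank 4.
In a uniform matroid, these are exactly the (4)-element subsets.
Count = C(17,4) = (17 * 16 * 15 * 14) / (1 * 2 * 3 * 4) = 2380.

2380


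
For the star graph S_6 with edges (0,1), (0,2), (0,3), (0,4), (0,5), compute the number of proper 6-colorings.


P(tree, k) = k * (k-1)^(5) for any tree on 6 vertices.
P(6) = 6 * 5^5 = 6 * 3125 = 18750.

18750


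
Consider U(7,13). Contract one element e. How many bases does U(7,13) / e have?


Contracting e from U(7,13) gives U(6,12).
Bases of U(6,12) = (12 choose 6) = 924.

924


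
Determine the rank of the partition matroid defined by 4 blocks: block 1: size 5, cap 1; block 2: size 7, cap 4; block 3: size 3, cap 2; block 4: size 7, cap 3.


Rank of a partition matroid = sum of min(|Si|, ci) for each block.
= min(5,1) + min(7,4) + min(3,2) + min(7,3)
= 1 + 4 + 2 + 3
= 10.

10


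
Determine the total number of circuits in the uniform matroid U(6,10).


In U(6,10), circuits are the (7)-element subsets.
Any set of 7 elements is dependent, and removing any one element gives
an independent set of size 6, so it is a minimal dependent set.
Number of circuits = C(10,7) = 120.

120


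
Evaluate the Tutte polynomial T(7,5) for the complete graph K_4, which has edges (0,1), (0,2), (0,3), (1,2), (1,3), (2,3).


T(K_4; x,y) = x^3 + 3x^2 + 4xy + 2x + y^3 + 3y^2 + 2y.
Substituting x=7, y=5:
= 343 + 147 + 140 + 14 + 125 + 75 + 10
= 854.

854


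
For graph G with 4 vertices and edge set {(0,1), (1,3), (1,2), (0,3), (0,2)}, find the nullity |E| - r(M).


Cycle rank (nullity) = |E| - r(M) = |E| - (|V| - c).
|E| = 5, |V| = 4, c = 1.
Nullity = 5 - (4 - 1) = 5 - 3 = 2.

2


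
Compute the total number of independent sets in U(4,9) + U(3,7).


For a direct sum, |I(M1+M2)| = |I(M1)| * |I(M2)|.
|I(U(4,9))| = sum C(9,k) for k=0..4 = 256.
|I(U(3,7))| = sum C(7,k) for k=0..3 = 64.
Total = 256 * 64 = 16384.

16384


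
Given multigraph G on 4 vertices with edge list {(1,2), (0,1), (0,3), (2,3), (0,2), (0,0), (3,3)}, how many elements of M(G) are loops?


In a graphic matroid, a loop is a self-loop edge (u,u) with rank 0.
Examining all 7 edges for self-loops...
Self-loops found: (0,0), (3,3)
Number of loops = 2.

2


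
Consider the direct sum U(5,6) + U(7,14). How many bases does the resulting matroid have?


Bases of a direct sum M1 + M2: |B| = |B(M1)| * |B(M2)|.
|B(U(5,6))| = C(6,5) = 6.
|B(U(7,14))| = C(14,7) = 3432.
Total bases = 6 * 3432 = 20592.

20592


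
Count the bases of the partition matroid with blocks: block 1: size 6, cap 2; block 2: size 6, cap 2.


A basis picks exactly ci elements from block i.
Number of bases = product of C(|Si|, ci).
= C(6,2) * C(6,2)
= 15 * 15
= 225.

225


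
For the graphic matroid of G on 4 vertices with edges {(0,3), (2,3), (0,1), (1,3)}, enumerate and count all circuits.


A circuit in a graphic matroid = edge set of a simple cycle.
G has 4 vertices and 4 edges.
Enumerating all minimal edge subsets forming cycles...
Total circuits found: 1.

1


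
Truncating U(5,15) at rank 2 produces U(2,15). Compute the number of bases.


Truncating U(5,15) to rank 2 gives U(2,15).
Bases of U(2,15) are all 2-element subsets of 15 elements.
Number of bases = (15 choose 2) = 105.

105


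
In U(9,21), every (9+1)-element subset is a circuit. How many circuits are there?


In U(9,21), circuits are the (10)-element subsets.
Any set of 10 elements is dependent, and removing any one element gives
an independent set of size 9, so it is a minimal dependent set.
Number of circuits = C(21,10) = 352716.

352716


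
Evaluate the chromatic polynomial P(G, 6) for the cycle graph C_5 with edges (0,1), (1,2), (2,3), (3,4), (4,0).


P(C_5, k) = (k-1)^5 + (-1)^5*(k-1).
P(6) = (5)^5 - 5
= 3125 - 5 = 3120.

3120


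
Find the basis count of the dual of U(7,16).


The dual of U(r,n) is U(n-r, n) = U(9,16).
Bases of U(9,16) are all (9)-element subsets.
|B(M*)| = (16 choose 9) = 11440.

11440


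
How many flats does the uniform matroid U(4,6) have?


Flats of U(4,6): every subset of size < 4 is a flat, plus E itself.
Count = C(6,0) + C(6,1) + C(6,2) + C(6,3) + 1
     = 1 + 6 + 15 + 20 + 1
     = 43.

43


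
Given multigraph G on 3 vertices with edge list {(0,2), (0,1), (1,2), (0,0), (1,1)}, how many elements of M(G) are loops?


In a graphic matroid, a loop is a self-loop edge (u,u) with rank 0.
Examining all 5 edges for self-loops...
Self-loops found: (0,0), (1,1)
Number of loops = 2.

2


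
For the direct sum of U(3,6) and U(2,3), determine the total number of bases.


Bases of a direct sum M1 + M2: |B| = |B(M1)| * |B(M2)|.
|B(U(3,6))| = C(6,3) = 20.
|B(U(2,3))| = C(3,2) = 3.
Total bases = 20 * 3 = 60.

60


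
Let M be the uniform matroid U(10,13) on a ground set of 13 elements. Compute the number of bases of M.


Bases of U(10,13) are all 10-element subsets of the 13-element ground set.
Number of bases = C(13,10).
C(13,10) = 13! / (10! * 3!) = 286.

286


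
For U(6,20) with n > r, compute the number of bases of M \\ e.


Deleting e from U(6,20) gives U(6,19) since n > r.
Bases of U(6,19) = C(19,6) = 27132.

27132


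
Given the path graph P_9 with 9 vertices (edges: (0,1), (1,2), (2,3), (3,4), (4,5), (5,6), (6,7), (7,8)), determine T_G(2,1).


A path on 9 vertices is a tree with 8 edges.
T(x,y) = x^(8) for any tree.
T(2,1) = 2^8 = 256.

256


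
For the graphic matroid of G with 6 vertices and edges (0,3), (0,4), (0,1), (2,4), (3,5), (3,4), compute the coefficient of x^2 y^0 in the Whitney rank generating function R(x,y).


R(x,y) = sum over A in 2^E of x^(r(E)-r(A)) * y^(|A|-r(A)).
G has 6 vertices, 6 edges. r(E) = 5.
Enumerate all 2^6 = 64 subsets.
Count subsets with r(E)-r(A)=2 and |A|-r(A)=0: 19.

19


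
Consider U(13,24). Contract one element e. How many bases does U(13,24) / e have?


Contracting e from U(13,24) gives U(12,23).
Bases of U(12,23) = C(23,12) = 23! / (12! * 11!) = 1352078.

1352078


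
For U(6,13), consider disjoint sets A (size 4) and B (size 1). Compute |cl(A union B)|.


|A union B| = 4 + 1 = 5 (disjoint).
In U(6,13), cl(S) = S if |S| < 6, else cl(S) = E.
Since 5 < 6, cl(A union B) = A union B.
|cl(A union B)| = 5.

5


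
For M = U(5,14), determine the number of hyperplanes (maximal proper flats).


Hyperplanes of U(5,14) are flats of rank 4.
In a uniform matroid, these are exactly the (4)-element subsets.
Count = C(14,4) = (14 * 13 * 12 * 11) / (1 * 2 * 3 * 4) = 1001.

1001


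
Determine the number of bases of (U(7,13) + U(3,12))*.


(M1+M2)* = M1* + M2*.
M1* = U(6,13), bases: C(13,6) = 1716.
M2* = U(9,12), bases: C(12,9) = 220.
|B(M*)| = 1716 * 220 = 377520.

377520


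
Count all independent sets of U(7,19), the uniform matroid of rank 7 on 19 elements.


Independent sets of U(7,19) are all subsets of size <= 7.
Count = (19 choose 0) + (19 choose 1) + (19 choose 2) + (19 choose 3) + (19 choose 4) + (19 choose 5) + (19 choose 6) + (19 choose 7)
     = 1 + 19 + 171 + 969 + 3876 + 11628 + 27132 + 50388
     = 94184.

94184


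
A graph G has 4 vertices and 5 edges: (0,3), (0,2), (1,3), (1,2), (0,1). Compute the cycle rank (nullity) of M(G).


Cycle rank (nullity) = |E| - r(M) = |E| - (|V| - c).
|E| = 5, |V| = 4, c = 1.
Nullity = 5 - (4 - 1) = 5 - 3 = 2.

2


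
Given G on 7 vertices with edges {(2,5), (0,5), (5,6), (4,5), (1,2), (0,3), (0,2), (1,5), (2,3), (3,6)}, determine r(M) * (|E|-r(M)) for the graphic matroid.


r(M) = |V| - c = 7 - 1 = 6.
nullity = |E| - r(M) = 10 - 6 = 4.
Product = 6 * 4 = 24.

24


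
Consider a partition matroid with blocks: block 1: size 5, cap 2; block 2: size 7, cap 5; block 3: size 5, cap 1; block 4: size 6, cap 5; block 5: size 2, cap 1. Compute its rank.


Rank of a partition matroid = sum of min(|Si|, ci) for each block.
= min(5,2) + min(7,5) + min(5,1) + min(6,5) + min(2,1)
= 2 + 5 + 1 + 5 + 1
= 14.

14


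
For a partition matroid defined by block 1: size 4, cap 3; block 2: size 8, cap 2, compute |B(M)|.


A basis picks exactly ci elements from block i.
Number of bases = product of C(|Si|, ci).
= C(4,3) * C(8,2)
= 4 * 28
= 112.

112


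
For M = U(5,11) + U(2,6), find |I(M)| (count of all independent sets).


For a direct sum, |I(M1+M2)| = |I(M1)| * |I(M2)|.
|I(U(5,11))| = sum C(11,k) for k=0..5 = 1024.
|I(U(2,6))| = sum C(6,k) for k=0..2 = 22.
Total = 1024 * 22 = 22528.

22528


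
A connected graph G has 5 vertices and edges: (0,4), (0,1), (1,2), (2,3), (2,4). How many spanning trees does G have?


By Kirchhoff's matrix tree theorem, the number of spanning trees equals
the determinant of any cofactor of the Laplacian matrix L.
G has 5 vertices and 5 edges.
Computing the (4 x 4) cofactor determinant gives 4.

4


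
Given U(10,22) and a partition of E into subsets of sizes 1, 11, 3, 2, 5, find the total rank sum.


r(Ai) = min(|Ai|, 10) for each part.
Sum = min(1,10) + min(11,10) + min(3,10) + min(2,10) + min(5,10)
    = 1 + 10 + 3 + 2 + 5
    = 21.

21


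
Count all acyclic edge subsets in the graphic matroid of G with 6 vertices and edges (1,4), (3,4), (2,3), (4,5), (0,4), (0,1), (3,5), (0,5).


An independent set in a graphic matroid is an acyclic edge subset.
G has 6 vertices and 8 edges.
Enumerate all 2^8 = 256 subsets, checking for acyclicity.
Total independent sets = 164.

164


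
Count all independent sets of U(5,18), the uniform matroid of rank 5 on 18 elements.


Independent sets of U(5,18) are all subsets of size <= 5.
Count = C(18,0) + C(18,1) + C(18,2) + C(18,3) + C(18,4) + C(18,5)
     = 1 + 18 + 153 + 816 + 3060 + 8568
     = 12616.

12616


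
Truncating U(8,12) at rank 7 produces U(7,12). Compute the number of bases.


Truncating U(8,12) to rank 7 gives U(7,12).
Bases of U(7,12) are all 7-element subsets of 12 elements.
Number of bases = C(12,7) = 12! / (7! * 5!) = 792.

792


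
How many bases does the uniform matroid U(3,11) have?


Bases of U(3,11) are all 3-element subsets of the 11-element ground set.
Number of bases = C(11,3).
C(11,3) = 11! / (3! * 8!) = 165.

165


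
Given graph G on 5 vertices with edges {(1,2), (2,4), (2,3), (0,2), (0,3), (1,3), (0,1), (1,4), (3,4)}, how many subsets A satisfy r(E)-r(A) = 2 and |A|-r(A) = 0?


R(x,y) = sum over A in 2^E of x^(r(E)-r(A)) * y^(|A|-r(A)).
G has 5 vertices, 9 edges. r(E) = 4.
Enumerate all 2^9 = 512 subsets.
Count subsets with r(E)-r(A)=2 and |A|-r(A)=0: 36.

36


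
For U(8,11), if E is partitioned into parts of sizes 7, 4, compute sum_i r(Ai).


r(Ai) = min(|Ai|, 8) for each part.
Sum = min(7,8) + min(4,8)
    = 7 + 4
    = 11.

11


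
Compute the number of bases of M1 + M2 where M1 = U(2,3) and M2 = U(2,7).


Bases of a direct sum M1 + M2: |B| = |B(M1)| * |B(M2)|.
|B(U(2,3))| = C(3,2) = 3.
|B(U(2,7))| = C(7,2) = 21.
Total bases = 3 * 21 = 63.

63


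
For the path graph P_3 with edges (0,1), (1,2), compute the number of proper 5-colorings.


P(P_3, k) = k * (k-1)^(2).
P(5) = 5 * 4^2 = 5 * 16 = 80.

80


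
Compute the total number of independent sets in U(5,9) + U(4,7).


For a direct sum, |I(M1+M2)| = |I(M1)| * |I(M2)|.
|I(U(5,9))| = sum C(9,k) for k=0..5 = 382.
|I(U(4,7))| = sum C(7,k) for k=0..4 = 99.
Total = 382 * 99 = 37818.

37818


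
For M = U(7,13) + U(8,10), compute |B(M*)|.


(M1+M2)* = M1* + M2*.
M1* = U(6,13), bases: C(13,6) = 1716.
M2* = U(2,10), bases: C(10,2) = 45.
|B(M*)| = 1716 * 45 = 77220.

77220


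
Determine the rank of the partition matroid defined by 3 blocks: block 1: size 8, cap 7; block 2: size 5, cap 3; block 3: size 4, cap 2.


Rank of a partition matroid = sum of min(|Si|, ci) for each block.
= min(8,7) + min(5,3) + min(4,2)
= 7 + 3 + 2
= 12.

12


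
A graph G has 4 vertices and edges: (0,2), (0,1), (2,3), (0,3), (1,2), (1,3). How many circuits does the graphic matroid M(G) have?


A circuit in a graphic matroid = edge set of a simple cycle.
G has 4 vertices and 6 edges.
Enumerating all minimal edge subsets forming cycles...
Total circuits found: 7.

7


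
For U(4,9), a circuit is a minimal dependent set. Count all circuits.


In U(4,9), circuits are the (5)-element subsets.
Any set of 5 elements is dependent, and removing any one element gives
an independent set of size 4, so it is a minimal dependent set.
Number of circuits = C(9,5) = 126.

126


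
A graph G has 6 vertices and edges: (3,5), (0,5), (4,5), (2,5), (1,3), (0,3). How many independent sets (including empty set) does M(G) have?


An independent set in a graphic matroid is an acyclic edge subset.
G has 6 vertices and 6 edges.
Enumerate all 2^6 = 64 subsets, checking for acyclicity.
Total independent sets = 56.

56


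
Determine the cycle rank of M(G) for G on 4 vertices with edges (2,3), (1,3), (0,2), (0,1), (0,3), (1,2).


Cycle rank (nullity) = |E| - r(M) = |E| - (|V| - c).
|E| = 6, |V| = 4, c = 1.
Nullity = 6 - (4 - 1) = 6 - 3 = 3.

3


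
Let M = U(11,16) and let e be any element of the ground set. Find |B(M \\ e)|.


Deleting e from U(11,16) gives U(11,15) since n > r.
Bases of U(11,15) = C(15,11) = 1365.

1365


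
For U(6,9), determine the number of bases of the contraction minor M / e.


Contracting e from U(6,9) gives U(5,8).
Bases of U(5,8) = C(8,5) = 8! / (5! * 3!) = 56.

56


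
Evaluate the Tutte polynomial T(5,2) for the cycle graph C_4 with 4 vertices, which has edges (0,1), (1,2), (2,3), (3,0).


T(C_4; x,y) = x + x^2 + ... + x^(3) + y.
T(5,2) = 5^1 + 5^2 + 5^3 + 2
= 5 + 25 + 125 + 2
= 157.

157


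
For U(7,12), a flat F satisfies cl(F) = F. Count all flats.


Flats of U(7,12): every subset of size < 7 is a flat, plus E itself.
Count = (12 choose 0) + (12 choose 1) + (12 choose 2) + (12 choose 3) + (12 choose 4) + (12 choose 5) + (12 choose 6) + 1
     = 1 + 12 + 66 + 220 + 495 + 792 + 924 + 1
     = 2511.

2511


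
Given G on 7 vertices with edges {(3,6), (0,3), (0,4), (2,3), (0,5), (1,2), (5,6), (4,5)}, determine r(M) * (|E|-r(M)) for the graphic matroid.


r(M) = |V| - c = 7 - 1 = 6.
nullity = |E| - r(M) = 8 - 6 = 2.
Product = 6 * 2 = 12.

12


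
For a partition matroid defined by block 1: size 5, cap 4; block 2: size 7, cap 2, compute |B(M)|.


A basis picks exactly ci elements from block i.
Number of bases = product of C(|Si|, ci).
= C(5,4) * C(7,2)
= 5 * 21
= 105.

105


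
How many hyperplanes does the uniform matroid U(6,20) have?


Hyperplanes of U(6,20) are flats of rank 5.
In a uniform matroid, these are exactly the (5)-element subsets.
Count = C(20,5) = 20! / (5! * 15!) = 15504.

15504


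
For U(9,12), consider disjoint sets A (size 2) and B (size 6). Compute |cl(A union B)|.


|A union B| = 2 + 6 = 8 (disjoint).
In U(9,12), cl(S) = S if |S| < 9, else cl(S) = E.
Since 8 < 9, cl(A union B) = A union B.
|cl(A union B)| = 8.

8


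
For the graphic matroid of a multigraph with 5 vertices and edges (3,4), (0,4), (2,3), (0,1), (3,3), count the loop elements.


In a graphic matroid, a loop is a self-loop edge (u,u) with rank 0.
Examining all 5 edges for self-loops...
Self-loops found: (3,3)
Number of loops = 1.

1


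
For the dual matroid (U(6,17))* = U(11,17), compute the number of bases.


The dual of U(r,n) is U(n-r, n) = U(11,17).
Bases of U(11,17) are all (11)-element subsets.
|B(M*)| = (17 choose 11) = 12376.

12376


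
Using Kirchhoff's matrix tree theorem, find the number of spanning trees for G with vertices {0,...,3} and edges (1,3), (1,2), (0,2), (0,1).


By Kirchhoff's matrix tree theorem, the number of spanning trees equals
the determinant of any cofactor of the Laplacian matrix L.
G has 4 vertices and 4 edges.
Computing the (3 x 3) cofactor determinant gives 3.

3


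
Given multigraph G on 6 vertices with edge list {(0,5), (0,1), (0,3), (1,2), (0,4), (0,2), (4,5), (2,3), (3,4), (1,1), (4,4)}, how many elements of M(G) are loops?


In a graphic matroid, a loop is a self-loop edge (u,u) with rank 0.
Examining all 11 edges for self-loops...
Self-loops found: (1,1), (4,4)
Number of loops = 2.

2


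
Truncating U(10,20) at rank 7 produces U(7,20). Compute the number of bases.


Truncating U(10,20) to rank 7 gives U(7,20).
Bases of U(7,20) are all 7-element subsets of 20 elements.
Number of bases = (20 choose 7) = 77520.

77520


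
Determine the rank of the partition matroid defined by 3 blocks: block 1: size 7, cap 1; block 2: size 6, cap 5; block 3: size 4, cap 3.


Rank of a partition matroid = sum of min(|Si|, ci) for each block.
= min(7,1) + min(6,5) + min(4,3)
= 1 + 5 + 3
= 9.

9


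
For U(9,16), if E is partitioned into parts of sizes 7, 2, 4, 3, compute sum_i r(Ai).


r(Ai) = min(|Ai|, 9) for each part.
Sum = min(7,9) + min(2,9) + min(4,9) + min(3,9)
    = 7 + 2 + 4 + 3
    = 16.

16


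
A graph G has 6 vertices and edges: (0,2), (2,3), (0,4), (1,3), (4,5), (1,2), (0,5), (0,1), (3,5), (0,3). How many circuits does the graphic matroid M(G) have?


A circuit in a graphic matroid = edge set of a simple cycle.
G has 6 vertices and 10 edges.
Enumerating all minimal edge subsets forming cycles...
Total circuits found: 18.

18


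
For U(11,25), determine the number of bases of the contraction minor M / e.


Contracting e from U(11,25) gives U(10,24).
Bases of U(10,24) = C(24,10) = 24! / (10! * 14!) = 1961256.

1961256


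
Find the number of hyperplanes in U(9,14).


Hyperplanes of U(9,14) are flats of rank 8.
In a uniform matroid, these are exactly the (8)-element subsets.
Count = (14 choose 8) = 3003.

3003


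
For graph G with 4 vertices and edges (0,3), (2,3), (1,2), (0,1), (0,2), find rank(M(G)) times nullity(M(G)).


r(M) = |V| - c = 4 - 1 = 3.
nullity = |E| - r(M) = 5 - 3 = 2.
Product = 3 * 2 = 6.

6


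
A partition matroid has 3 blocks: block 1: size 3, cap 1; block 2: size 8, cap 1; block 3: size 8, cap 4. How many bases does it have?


A basis picks exactly ci elements from block i.
Number of bases = product of C(|Si|, ci).
= C(3,1) * C(8,1) * C(8,4)
= 3 * 8 * 70
= 1680.

1680


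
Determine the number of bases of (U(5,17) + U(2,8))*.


(M1+M2)* = M1* + M2*.
M1* = U(12,17), bases: C(17,12) = 6188.
M2* = U(6,8), bases: C(8,6) = 28.
|B(M*)| = 6188 * 28 = 173264.

173264


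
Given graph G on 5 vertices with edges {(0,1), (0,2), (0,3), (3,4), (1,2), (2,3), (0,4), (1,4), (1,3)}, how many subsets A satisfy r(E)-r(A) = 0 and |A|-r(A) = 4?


R(x,y) = sum over A in 2^E of x^(r(E)-r(A)) * y^(|A|-r(A)).
G has 5 vertices, 9 edges. r(E) = 4.
Enumerate all 2^9 = 512 subsets.
Count subsets with r(E)-r(A)=0 and |A|-r(A)=4: 9.

9


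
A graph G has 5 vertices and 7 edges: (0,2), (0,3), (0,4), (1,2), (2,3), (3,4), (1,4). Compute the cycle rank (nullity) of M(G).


Cycle rank (nullity) = |E| - r(M) = |E| - (|V| - c).
|E| = 7, |V| = 5, c = 1.
Nullity = 7 - (5 - 1) = 7 - 4 = 3.

3


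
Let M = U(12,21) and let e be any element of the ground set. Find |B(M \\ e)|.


Deleting e from U(12,21) gives U(12,20) since n > r.
Bases of U(12,20) = (20 choose 12) = 125970.

125970


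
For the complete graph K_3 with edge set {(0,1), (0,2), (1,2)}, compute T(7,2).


T(K_3; x,y) = x^2 + x + y.
T(7,2) = 49 + 7 + 2 = 58.

58


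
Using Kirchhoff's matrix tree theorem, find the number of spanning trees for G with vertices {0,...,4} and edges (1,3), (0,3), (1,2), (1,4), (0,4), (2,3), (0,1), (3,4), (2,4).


By Kirchhoff's matrix tree theorem, the number of spanning trees equals
the determinant of any cofactor of the Laplacian matrix L.
G has 5 vertices and 9 edges.
Computing the (4 x 4) cofactor determinant gives 75.

75


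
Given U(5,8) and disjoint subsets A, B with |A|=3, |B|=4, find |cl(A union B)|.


|A union B| = 3 + 4 = 7 (disjoint).
In U(5,8), cl(S) = S if |S| < 5, else cl(S) = E.
Since 7 >= 5, cl(A union B) = E.
|cl(A union B)| = 8.

8


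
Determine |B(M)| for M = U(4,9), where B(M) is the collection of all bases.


Bases of U(4,9) are all 4-element subsets of the 9-element ground set.
Number of bases = C(9,4).
(9 choose 4) = 126.

126


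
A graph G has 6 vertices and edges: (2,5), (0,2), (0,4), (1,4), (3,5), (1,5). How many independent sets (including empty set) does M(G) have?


An independent set in a graphic matroid is an acyclic edge subset.
G has 6 vertices and 6 edges.
Enumerate all 2^6 = 64 subsets, checking for acyclicity.
Total independent sets = 62.

62


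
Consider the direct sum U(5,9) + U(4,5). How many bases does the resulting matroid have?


Bases of a direct sum M1 + M2: |B| = |B(M1)| * |B(M2)|.
|B(U(5,9))| = C(9,5) = 126.
|B(U(4,5))| = C(5,4) = 5.
Total bases = 126 * 5 = 630.

630


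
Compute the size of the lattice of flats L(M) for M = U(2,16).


Flats of U(2,16): every subset of size < 2 is a flat, plus E itself.
Count = C(16,0) + C(16,1) + 1
     = 1 + 16 + 1
     = 18.

18


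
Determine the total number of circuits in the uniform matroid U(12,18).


In U(12,18), circuits are the (13)-element subsets.
Any set of 13 elements is dependent, and removing any one element gives
an independent set of size 12, so it is a minimal dependent set.
Number of circuits = C(18,13) = 8568.

8568


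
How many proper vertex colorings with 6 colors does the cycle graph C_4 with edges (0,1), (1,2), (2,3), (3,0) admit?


P(C_4, k) = (k-1)^4 + (-1)^4*(k-1).
P(6) = (5)^4 + 5
= 625 + 5 = 630.

630


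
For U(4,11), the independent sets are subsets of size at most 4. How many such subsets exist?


Independent sets of U(4,11) are all subsets of size <= 4.
Count = C(11,0) + C(11,1) + C(11,2) + C(11,3) + C(11,4)
     = 1 + 11 + 55 + 165 + 330
     = 562.

562


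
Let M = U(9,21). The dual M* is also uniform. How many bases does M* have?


The dual of U(r,n) is U(n-r, n) = U(12,21).
Bases of U(12,21) are all (12)-element subsets.
|B(M*)| = C(21,12) = 293930.

293930
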